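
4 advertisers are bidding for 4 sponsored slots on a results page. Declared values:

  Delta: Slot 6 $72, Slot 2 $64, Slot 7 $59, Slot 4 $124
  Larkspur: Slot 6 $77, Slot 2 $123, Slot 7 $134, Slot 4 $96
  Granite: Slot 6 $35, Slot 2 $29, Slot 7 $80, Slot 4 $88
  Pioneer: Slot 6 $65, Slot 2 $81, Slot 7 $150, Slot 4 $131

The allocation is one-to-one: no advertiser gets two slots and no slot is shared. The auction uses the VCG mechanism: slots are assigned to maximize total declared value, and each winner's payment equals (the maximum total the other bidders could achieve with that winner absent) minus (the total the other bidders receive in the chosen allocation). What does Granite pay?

Efficient allocation: Delta→Slot 6 ($72), Larkspur→Slot 2 ($123), Granite→Slot 4 ($88), Pioneer→Slot 7 ($150); total welfare W = $433.
Granite receives Slot 4 at value $88, so the others get W − 88 = $345.
Without Granite: best allocation of the remaining 3 bidders over all 4 slots is Delta→Slot 4 ($124), Larkspur→Slot 2 ($123), Pioneer→Slot 7 ($150), total $397.
VCG payment = (others' best without Granite) − (others' welfare with Granite) = 397 − 345 = $52.

Granite pays $52.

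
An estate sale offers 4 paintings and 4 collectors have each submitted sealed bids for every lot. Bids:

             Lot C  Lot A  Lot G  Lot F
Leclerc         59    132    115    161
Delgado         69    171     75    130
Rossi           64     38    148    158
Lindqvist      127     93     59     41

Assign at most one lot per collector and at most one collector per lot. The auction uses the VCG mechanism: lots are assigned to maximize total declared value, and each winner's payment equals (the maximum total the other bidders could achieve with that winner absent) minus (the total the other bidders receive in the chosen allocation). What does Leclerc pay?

Leclerc pays $10.

Efficient allocation: Leclerc→Lot F ($161), Delgado→Lot A ($171), Rossi→Lot G ($148), Lindqvist→Lot C ($127); total welfare W = $607.
Leclerc receives Lot F at value $161, so the others get W − 161 = $446.
Without Leclerc: best allocation of the remaining 3 bidders over all 4 lots is Delgado→Lot A ($171), Rossi→Lot F ($158), Lindqvist→Lot C ($127), total $456.
VCG payment = (others' best without Leclerc) − (others' welfare with Leclerc) = 456 − 446 = $10.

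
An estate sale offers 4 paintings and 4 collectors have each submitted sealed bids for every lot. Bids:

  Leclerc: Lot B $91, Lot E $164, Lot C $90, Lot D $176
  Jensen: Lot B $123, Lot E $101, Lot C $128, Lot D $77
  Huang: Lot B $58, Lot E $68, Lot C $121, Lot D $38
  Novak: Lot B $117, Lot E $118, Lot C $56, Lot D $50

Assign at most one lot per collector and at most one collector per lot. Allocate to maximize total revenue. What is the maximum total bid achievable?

Max total: $538

This is a one-to-one assignment (maximum-weight bipartite matching).
Optimal: Leclerc→Lot D ($176), Jensen→Lot B ($123), Huang→Lot C ($121), Novak→Lot E ($118) — total 176+123+121+118 = $538.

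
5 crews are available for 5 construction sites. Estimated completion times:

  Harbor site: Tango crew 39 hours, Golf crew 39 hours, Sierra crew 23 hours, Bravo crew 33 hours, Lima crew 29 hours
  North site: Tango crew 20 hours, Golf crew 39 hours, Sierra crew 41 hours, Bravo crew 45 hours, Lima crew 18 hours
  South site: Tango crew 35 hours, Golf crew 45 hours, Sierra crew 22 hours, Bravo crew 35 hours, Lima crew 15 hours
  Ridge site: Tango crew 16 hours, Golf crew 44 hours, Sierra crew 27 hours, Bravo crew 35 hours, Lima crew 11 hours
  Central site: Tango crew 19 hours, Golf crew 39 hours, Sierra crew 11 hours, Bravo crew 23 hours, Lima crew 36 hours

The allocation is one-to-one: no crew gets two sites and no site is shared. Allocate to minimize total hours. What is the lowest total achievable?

Optimal: Tango crew→Ridge site (16 hours), Golf crew→North site (39 hours), Sierra crew→Central site (11 hours), Bravo crew→Harbor site (33 hours), Lima crew→South site (15 hours) — total 16+39+11+33+15 = 114 hours.
Row-greedy (each crew in turn takes its cheapest remaining site) gives 119 hours, worse by 5.
Next-best assignment: Tango crew→North site, Golf crew→Harbor site, Sierra crew→South site, Bravo crew→Central site, Lima crew→Ridge site = 115 hours.

Minimum total: 114 hours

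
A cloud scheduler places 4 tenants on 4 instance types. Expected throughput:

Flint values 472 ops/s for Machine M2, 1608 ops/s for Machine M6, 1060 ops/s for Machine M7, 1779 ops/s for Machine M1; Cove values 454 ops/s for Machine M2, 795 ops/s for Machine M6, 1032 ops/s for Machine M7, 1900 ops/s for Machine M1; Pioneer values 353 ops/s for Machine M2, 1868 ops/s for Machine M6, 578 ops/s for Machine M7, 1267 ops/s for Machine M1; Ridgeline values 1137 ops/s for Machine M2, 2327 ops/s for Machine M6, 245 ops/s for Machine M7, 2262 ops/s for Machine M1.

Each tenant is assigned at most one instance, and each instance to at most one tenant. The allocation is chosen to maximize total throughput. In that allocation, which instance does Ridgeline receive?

This is a one-to-one assignment (maximum-weight bipartite matching).
Optimal: Flint→Machine M7 (1060 ops/s), Cove→Machine M1 (1900 ops/s), Pioneer→Machine M6 (1868 ops/s), Ridgeline→Machine M2 (1137 ops/s) — total 1060+1900+1868+1137 = 5965 ops/s.
Max-entry greedy (repeatedly take the single best remaining cell) gives 5640 ops/s, worse by 325.
Swapping Flint↔Pioneer (Flint→Machine M6 1608 ops/s, Pioneer→Machine M7 578 ops/s) loses 742.
Checked against all permutations: 5965 ops/s is optimal.
Ridgeline's own top instance is Machine M6 (2327 ops/s), but forcing Ridgeline→Machine M6 and reassigning the rest optimally gives only 5640 ops/s — worse by 325.

Ridgeline receives Machine M2.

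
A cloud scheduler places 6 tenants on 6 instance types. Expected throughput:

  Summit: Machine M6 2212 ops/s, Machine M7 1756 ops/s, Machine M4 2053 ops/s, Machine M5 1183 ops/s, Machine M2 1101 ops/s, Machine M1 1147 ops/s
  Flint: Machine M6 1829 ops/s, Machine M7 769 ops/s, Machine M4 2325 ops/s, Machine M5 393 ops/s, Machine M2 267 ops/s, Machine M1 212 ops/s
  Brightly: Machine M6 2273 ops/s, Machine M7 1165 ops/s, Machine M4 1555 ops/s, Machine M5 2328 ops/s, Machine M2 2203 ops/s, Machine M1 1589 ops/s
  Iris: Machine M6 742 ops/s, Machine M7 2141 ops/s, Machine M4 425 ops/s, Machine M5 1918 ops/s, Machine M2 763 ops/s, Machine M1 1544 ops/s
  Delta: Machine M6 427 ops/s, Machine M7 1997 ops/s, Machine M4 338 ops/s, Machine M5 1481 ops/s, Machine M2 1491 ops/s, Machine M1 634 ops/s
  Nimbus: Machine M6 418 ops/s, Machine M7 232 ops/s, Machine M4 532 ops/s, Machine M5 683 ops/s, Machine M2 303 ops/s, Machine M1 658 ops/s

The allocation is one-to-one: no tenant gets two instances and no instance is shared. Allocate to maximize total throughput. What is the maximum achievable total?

Maximum total: 11313 ops/s

This is the linear assignment problem.
Optimal: Summit→Machine M6 (2212 ops/s), Flint→Machine M4 (2325 ops/s), Brightly→Machine M2 (2203 ops/s), Iris→Machine M5 (1918 ops/s), Delta→Machine M7 (1997 ops/s), Nimbus→Machine M1 (658 ops/s) — total 2212+2325+2203+1918+1997+658 = 11313 ops/s.
Every other assignment is strictly worse.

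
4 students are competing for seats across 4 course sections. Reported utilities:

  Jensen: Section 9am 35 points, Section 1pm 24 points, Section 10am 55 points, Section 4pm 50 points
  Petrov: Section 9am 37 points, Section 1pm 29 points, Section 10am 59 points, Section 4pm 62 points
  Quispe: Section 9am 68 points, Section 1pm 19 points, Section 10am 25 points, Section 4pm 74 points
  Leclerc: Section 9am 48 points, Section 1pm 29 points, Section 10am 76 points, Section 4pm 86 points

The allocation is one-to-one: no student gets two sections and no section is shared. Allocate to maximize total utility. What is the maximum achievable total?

Max total: 238 points

Optimal: Jensen→Section 10am (55 points), Petrov→Section 1pm (29 points), Quispe→Section 9am (68 points), Leclerc→Section 4pm (86 points) — total 55+29+68+86 = 238 points.
Column-greedy (each section in turn goes to its best remaining student) gives 223 points, worse by 15.
Next-best assignment: Jensen→Section 1pm, Petrov→Section 10am, Quispe→Section 9am, Leclerc→Section 4pm = 237 points.
Swapping Leclerc↔Quispe (Leclerc→Section 9am 48 points, Quispe→Section 4pm 74 points) loses 32.
No other one-to-one assignment exceeds 238 points.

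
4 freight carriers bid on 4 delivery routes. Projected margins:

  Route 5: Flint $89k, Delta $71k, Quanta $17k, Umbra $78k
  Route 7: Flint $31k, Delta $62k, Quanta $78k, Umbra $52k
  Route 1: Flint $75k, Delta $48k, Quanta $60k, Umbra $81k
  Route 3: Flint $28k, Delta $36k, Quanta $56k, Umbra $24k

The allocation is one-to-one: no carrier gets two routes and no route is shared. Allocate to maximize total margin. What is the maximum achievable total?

Optimal: Flint→Route 5 ($89k), Delta→Route 7 ($62k), Quanta→Route 3 ($56k), Umbra→Route 1 ($81k) — total 89+62+56+81 = $288k.
Row-greedy (each carrier in turn takes its best remaining route) gives $235k, worse by 53.
Next-best assignment: Flint→Route 5, Delta→Route 3, Quanta→Route 7, Umbra→Route 1 = $284k.
Swapping Flint↔Umbra (Flint→Route 1 $75k, Umbra→Route 5 $78k) loses 17.
Every other assignment is strictly worse.

Max total: $288k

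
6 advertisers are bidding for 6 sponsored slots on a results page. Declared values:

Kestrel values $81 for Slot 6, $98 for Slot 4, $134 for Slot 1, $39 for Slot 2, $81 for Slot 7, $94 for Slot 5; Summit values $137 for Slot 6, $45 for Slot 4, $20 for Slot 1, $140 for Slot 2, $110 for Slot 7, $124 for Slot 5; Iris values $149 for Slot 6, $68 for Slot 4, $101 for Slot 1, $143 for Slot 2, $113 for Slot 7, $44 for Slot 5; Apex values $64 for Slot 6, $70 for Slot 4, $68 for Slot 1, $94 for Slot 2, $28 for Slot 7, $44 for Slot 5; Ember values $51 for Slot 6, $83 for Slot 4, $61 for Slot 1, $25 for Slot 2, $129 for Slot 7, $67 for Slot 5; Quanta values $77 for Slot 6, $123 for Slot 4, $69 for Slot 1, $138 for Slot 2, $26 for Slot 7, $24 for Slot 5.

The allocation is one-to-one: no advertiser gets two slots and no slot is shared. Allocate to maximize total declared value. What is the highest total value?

Optimal: Kestrel→Slot 1 ($134), Summit→Slot 5 ($124), Iris→Slot 6 ($149), Apex→Slot 2 ($94), Ember→Slot 7 ($129), Quanta→Slot 4 ($123) — total 134+124+149+94+129+123 = $753.
Column-greedy (each slot in turn goes to its best remaining advertiser) gives $719, worse by 34.

Maximum total: $753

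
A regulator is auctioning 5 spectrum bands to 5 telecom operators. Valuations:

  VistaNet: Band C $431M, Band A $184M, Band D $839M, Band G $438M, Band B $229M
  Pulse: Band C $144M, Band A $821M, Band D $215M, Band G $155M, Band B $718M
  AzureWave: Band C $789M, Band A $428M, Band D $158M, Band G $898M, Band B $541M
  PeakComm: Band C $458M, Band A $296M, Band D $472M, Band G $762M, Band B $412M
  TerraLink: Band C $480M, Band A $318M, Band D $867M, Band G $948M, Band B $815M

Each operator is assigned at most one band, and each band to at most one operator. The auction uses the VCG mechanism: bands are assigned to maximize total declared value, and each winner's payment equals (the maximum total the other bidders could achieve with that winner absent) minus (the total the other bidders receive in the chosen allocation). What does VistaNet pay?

Efficient allocation: VistaNet→Band D ($839M), Pulse→Band A ($821M), AzureWave→Band C ($789M), PeakComm→Band G ($762M), TerraLink→Band B ($815M); total welfare W = $4026M.
VistaNet receives Band D at value $839M, so the others get W − 839 = $3187M.
Without VistaNet: best allocation of the remaining 4 bidders over all 5 bands is Pulse→Band A ($821M), AzureWave→Band C ($789M), PeakComm→Band G ($762M), TerraLink→Band D ($867M), total $3239M.
VCG payment = (others' best without VistaNet) − (others' welfare with VistaNet) = 3239 − 3187 = $52M.

VistaNet pays $52M.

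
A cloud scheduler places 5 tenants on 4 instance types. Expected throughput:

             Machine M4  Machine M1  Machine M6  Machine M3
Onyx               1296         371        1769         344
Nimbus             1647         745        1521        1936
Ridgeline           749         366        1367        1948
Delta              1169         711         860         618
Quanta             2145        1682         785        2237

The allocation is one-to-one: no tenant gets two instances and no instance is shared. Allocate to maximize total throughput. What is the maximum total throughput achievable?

Max total: 7046 ops/s

Optimal: Nimbus→Machine M4 (1647 ops/s), Quanta→Machine M1 (1682 ops/s), Onyx→Machine M6 (1769 ops/s), Ridgeline→Machine M3 (1948 ops/s) — total 1647+1682+1769+1948 = 7046 ops/s.
Next-best assignment: Quanta→Machine M4, Nimbus→Machine M1, Onyx→Machine M6, Ridgeline→Machine M3 = 6607 ops/s.
Swapping Ridgeline↔Onyx (Ridgeline→Machine M6 1367 ops/s, Onyx→Machine M3 344 ops/s) loses 2006.
Every other assignment is strictly worse.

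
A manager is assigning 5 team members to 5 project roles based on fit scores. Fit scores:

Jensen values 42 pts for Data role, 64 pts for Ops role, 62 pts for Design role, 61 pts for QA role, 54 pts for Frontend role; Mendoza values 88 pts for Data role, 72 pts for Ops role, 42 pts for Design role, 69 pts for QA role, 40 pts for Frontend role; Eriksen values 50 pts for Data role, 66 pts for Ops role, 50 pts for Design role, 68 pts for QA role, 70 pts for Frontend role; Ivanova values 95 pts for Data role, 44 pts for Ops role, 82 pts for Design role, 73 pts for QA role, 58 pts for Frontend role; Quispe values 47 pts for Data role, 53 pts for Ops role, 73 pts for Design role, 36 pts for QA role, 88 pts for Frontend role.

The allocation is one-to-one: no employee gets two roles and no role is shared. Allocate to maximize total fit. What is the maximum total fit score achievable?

This is the linear assignment problem.
Optimal: Jensen→Ops role (64 pts), Mendoza→Data role (88 pts), Eriksen→QA role (68 pts), Ivanova→Design role (82 pts), Quispe→Frontend role (88 pts) — total 64+88+68+82+88 = 390 pts.
Row-greedy (each employee in turn takes its best remaining role) gives 340 pts, worse by 50.
No other one-to-one assignment exceeds 390 pts.

Max total: 390 pts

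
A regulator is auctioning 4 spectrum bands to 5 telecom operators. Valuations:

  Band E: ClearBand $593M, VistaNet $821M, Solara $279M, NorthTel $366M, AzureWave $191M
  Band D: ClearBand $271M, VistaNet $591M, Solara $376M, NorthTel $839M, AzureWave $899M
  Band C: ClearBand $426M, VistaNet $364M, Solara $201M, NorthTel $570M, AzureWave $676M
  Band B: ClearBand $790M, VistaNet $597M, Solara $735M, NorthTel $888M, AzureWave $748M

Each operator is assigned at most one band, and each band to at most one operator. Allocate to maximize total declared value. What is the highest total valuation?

This is a one-to-one assignment (maximum-weight bipartite matching).
Optimal: VistaNet→Band E ($821M), NorthTel→Band D ($839M), AzureWave→Band C ($676M), ClearBand→Band B ($790M) — total 821+839+676+790 = $3126M.
Column-greedy (each band in turn goes to its best remaining operator) gives $3080M, worse by 46.
Next-best assignment: VistaNet→Band E, AzureWave→Band D, NorthTel→Band C, ClearBand→Band B = $3080M.
Swapping NorthTel↔ClearBand (NorthTel→Band B $888M, ClearBand→Band D $271M) loses 470.

Max total: $3126M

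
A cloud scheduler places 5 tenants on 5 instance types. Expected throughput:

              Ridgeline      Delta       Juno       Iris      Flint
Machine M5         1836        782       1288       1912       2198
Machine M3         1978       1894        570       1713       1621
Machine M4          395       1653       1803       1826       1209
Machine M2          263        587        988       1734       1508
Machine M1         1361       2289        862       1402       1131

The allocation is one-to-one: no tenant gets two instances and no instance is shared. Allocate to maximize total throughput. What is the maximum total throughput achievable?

Max total: 10002 ops/s

This is the linear assignment problem.
Optimal: Ridgeline→Machine M3 (1978 ops/s), Delta→Machine M1 (2289 ops/s), Juno→Machine M4 (1803 ops/s), Iris→Machine M2 (1734 ops/s), Flint→Machine M5 (2198 ops/s) — total 1978+2289+1803+1734+2198 = 10002 ops/s.
Max-entry greedy (repeatedly take the single best remaining cell) gives 9279 ops/s, worse by 723.
No other one-to-one assignment exceeds 10002 ops/s.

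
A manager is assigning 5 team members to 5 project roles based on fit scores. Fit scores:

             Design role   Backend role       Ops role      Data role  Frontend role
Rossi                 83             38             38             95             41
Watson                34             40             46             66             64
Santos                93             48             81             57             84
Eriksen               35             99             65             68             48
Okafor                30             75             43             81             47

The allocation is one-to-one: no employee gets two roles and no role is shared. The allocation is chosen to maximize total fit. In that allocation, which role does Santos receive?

Optimal: Rossi→Design role (83 pts), Watson→Frontend role (64 pts), Santos→Ops role (81 pts), Eriksen→Backend role (99 pts), Okafor→Data role (81 pts) — total 83+64+81+99+81 = 408 pts.
Column-greedy (each role in turn goes to its best remaining employee) gives 380 pts, worse by 28.
Next-best assignment: Rossi→Data role, Watson→Frontend role, Santos→Design role, Eriksen→Backend role, Okafor→Ops role = 394 pts.
Swapping Rossi↔Eriksen (Rossi→Backend role 38 pts, Eriksen→Design role 35 pts) loses 109.
Santos's own top role is Design role (93 pts), but forcing Santos→Design role and reassigning the rest optimally gives only 394 pts — worse by 14.

Santos receives Ops role.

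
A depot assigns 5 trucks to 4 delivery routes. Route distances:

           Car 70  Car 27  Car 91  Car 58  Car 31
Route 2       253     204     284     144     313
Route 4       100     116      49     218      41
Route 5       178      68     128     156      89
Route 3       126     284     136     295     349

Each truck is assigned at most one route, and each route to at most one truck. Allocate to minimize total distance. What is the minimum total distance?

Min total: 379 km

Optimal: Car 58→Route 2 (144 km), Car 31→Route 4 (41 km), Car 27→Route 5 (68 km), Car 70→Route 3 (126 km) — total 144+41+68+126 = 379 km.
Row-greedy (each truck in turn takes its cheapest remaining route) gives 448 km, worse by 69.
Next-best assignment: Car 58→Route 2, Car 91→Route 4, Car 27→Route 5, Car 70→Route 3 = 387 km.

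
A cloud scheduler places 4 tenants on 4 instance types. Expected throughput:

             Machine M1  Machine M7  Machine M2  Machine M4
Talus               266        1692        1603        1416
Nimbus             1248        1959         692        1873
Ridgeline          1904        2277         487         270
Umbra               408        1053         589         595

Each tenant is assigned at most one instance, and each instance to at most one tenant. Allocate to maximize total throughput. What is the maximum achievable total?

Max total: 6433 ops/s

Optimal: Talus→Machine M2 (1603 ops/s), Nimbus→Machine M4 (1873 ops/s), Ridgeline→Machine M1 (1904 ops/s), Umbra→Machine M7 (1053 ops/s) — total 1603+1873+1904+1053 = 6433 ops/s.
Row-greedy (each tenant in turn takes its best remaining instance) gives 6058 ops/s, worse by 375.
Checked against all permutations: 6433 ops/s is optimal.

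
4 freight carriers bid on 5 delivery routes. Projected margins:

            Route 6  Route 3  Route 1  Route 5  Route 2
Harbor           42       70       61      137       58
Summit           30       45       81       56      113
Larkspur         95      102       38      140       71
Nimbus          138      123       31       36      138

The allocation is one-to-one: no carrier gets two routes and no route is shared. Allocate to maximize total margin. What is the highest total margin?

Optimal: Harbor→Route 5 ($137k), Summit→Route 2 ($113k), Larkspur→Route 3 ($102k), Nimbus→Route 6 ($138k) — total 137+113+102+138 = $490k.
Max-entry greedy (repeatedly take the single best remaining cell) gives $461k, worse by 29.
Next-best assignment: Harbor→Route 5, Summit→Route 2, Larkspur→Route 6, Nimbus→Route 3 = $468k.
Swapping Summit↔Harbor (Summit→Route 5 $56k, Harbor→Route 2 $58k) loses 136.
No other one-to-one assignment exceeds $490k.

Maximum total: $490k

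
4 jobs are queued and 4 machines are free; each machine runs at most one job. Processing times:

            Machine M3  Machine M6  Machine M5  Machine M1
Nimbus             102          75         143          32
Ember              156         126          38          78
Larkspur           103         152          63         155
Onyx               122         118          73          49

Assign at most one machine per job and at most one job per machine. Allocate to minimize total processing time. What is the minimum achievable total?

This is the linear assignment problem.
Optimal: Nimbus→Machine M6 (75 min), Ember→Machine M5 (38 min), Larkspur→Machine M3 (103 min), Onyx→Machine M1 (49 min) — total 75+38+103+49 = 265 min.
Checked against all permutations: 265 min is optimal.

Min total: 265 min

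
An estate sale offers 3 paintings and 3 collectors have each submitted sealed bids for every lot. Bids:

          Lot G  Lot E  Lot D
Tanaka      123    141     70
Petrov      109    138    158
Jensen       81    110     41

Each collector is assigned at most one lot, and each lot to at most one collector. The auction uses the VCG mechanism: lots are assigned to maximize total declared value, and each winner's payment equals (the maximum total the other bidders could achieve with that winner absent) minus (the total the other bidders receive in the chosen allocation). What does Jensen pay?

Jensen pays $18.

Efficient allocation: Tanaka→Lot G ($123), Petrov→Lot D ($158), Jensen→Lot E ($110); total welfare W = $391.
Jensen receives Lot E at value $110, so the others get W − 110 = $281.
Without Jensen: best allocation of the remaining 2 bidders over all 3 lots is Tanaka→Lot E ($141), Petrov→Lot D ($158), total $299.
VCG payment = (others' best without Jensen) − (others' welfare with Jensen) = 299 − 281 = $18.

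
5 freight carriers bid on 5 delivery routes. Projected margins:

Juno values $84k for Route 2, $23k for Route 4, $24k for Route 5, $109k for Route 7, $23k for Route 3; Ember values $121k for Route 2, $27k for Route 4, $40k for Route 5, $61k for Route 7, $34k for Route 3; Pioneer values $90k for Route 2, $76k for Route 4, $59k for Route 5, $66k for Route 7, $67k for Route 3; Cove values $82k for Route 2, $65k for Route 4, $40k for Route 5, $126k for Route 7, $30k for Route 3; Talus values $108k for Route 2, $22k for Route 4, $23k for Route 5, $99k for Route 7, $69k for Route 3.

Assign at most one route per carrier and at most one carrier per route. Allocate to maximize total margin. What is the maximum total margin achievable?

This is a one-to-one assignment (maximum-weight bipartite matching).
Optimal: Juno→Route 7 ($109k), Ember→Route 2 ($121k), Pioneer→Route 5 ($59k), Cove→Route 4 ($65k), Talus→Route 3 ($69k) — total 109+121+59+65+69 = $423k.
Max-entry greedy (repeatedly take the single best remaining cell) gives $416k, worse by 7.
Swapping Cove↔Talus (Cove→Route 3 $30k, Talus→Route 4 $22k) loses 82.

Maximum total: $423k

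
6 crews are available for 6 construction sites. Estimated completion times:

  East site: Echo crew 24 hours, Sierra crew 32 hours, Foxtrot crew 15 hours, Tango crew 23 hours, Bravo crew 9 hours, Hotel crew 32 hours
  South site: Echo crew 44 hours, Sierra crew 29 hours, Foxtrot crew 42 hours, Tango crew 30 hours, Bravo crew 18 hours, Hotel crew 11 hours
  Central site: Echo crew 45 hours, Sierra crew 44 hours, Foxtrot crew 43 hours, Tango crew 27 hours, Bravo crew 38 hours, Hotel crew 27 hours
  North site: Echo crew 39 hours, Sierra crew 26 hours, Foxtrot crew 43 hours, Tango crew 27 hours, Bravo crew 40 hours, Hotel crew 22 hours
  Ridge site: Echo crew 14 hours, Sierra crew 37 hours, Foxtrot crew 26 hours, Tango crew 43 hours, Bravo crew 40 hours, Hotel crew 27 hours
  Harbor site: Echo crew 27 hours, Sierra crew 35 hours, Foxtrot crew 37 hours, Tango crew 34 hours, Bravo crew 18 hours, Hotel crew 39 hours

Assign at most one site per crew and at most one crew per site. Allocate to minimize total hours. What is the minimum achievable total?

Optimal: Echo crew→Ridge site (14 hours), Sierra crew→North site (26 hours), Foxtrot crew→East site (15 hours), Tango crew→Central site (27 hours), Bravo crew→Harbor site (18 hours), Hotel crew→South site (11 hours) — total 14+26+15+27+18+11 = 111 hours.
Column-greedy (each site in turn goes to its cheapest remaining crew) gives 124 hours, worse by 13.
Next-best assignment: Echo crew→Ridge site, Sierra crew→North site, Foxtrot crew→Harbor site, Tango crew→Central site, Bravo crew→East site, Hotel crew→South site = 124 hours.
Swapping Tango crew↔Echo crew (Tango crew→Ridge site 43 hours, Echo crew→Central site 45 hours) adds 47.
No other one-to-one assignment undercuts 111 hours.

Minimum total: 111 hours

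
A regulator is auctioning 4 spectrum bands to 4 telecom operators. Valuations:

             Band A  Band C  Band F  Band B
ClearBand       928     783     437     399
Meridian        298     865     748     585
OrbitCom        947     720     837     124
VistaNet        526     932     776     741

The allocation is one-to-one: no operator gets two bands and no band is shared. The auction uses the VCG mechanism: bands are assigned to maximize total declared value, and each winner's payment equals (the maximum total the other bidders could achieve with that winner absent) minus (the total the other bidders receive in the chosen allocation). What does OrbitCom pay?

OrbitCom pays $74M.

Efficient allocation: ClearBand→Band A ($928M), Meridian→Band C ($865M), OrbitCom→Band F ($837M), VistaNet→Band B ($741M); total welfare W = $3371M.
OrbitCom receives Band F at value $837M, so the others get W − 837 = $2534M.
Without OrbitCom: best allocation of the remaining 3 bidders over all 4 bands is ClearBand→Band A ($928M), Meridian→Band F ($748M), VistaNet→Band C ($932M), total $2608M.
VCG payment = (others' best without OrbitCom) − (others' welfare with OrbitCom) = 2608 − 2534 = $74M.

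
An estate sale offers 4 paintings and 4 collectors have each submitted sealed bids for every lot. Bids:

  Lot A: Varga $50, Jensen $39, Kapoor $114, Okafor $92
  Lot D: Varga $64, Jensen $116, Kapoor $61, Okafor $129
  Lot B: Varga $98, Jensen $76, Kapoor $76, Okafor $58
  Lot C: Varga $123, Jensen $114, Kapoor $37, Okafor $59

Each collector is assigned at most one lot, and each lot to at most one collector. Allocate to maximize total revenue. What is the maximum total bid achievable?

Optimal: Varga→Lot B ($98), Jensen→Lot C ($114), Kapoor→Lot A ($114), Okafor→Lot D ($129) — total 98+114+114+129 = $455.
Max-entry greedy (repeatedly take the single best remaining cell) gives $442, worse by 13.
Checked against all permutations: $455 is optimal.

Max total: $455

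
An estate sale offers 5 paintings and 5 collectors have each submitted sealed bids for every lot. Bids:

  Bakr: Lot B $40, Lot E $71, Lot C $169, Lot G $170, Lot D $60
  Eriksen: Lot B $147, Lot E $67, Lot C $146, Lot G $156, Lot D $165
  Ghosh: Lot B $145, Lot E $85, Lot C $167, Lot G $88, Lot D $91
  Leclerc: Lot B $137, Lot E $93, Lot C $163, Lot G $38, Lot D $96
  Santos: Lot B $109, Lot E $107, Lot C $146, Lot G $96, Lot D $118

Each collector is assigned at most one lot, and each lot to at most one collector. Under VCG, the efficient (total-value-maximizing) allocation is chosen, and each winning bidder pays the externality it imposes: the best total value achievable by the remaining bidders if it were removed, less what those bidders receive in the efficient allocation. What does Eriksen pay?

Efficient allocation: Bakr→Lot G ($170), Eriksen→Lot D ($165), Ghosh→Lot B ($145), Leclerc→Lot C ($163), Santos→Lot E ($107); total welfare W = $750.
Eriksen receives Lot D at value $165, so the others get W − 165 = $585.
Without Eriksen: best allocation of the remaining 4 bidders over all 5 lots is Bakr→Lot G ($170), Ghosh→Lot B ($145), Leclerc→Lot C ($163), Santos→Lot D ($118), total $596.
VCG payment = (others' best without Eriksen) − (others' welfare with Eriksen) = 596 − 585 = $11.

Eriksen pays $11.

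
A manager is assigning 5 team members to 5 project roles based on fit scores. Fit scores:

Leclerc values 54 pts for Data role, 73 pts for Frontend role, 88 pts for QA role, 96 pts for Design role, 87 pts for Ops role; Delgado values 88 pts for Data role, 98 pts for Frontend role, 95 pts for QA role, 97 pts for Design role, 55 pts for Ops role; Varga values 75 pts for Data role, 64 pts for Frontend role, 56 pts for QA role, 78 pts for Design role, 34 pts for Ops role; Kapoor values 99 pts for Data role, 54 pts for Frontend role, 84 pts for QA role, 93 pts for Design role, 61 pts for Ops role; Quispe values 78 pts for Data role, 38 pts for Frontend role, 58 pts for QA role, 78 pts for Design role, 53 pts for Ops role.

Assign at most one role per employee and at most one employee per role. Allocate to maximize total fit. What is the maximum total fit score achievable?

Optimal: Leclerc→Ops role (87 pts), Delgado→Frontend role (98 pts), Varga→Design role (78 pts), Kapoor→QA role (84 pts), Quispe→Data role (78 pts) — total 87+98+78+84+78 = 425 pts.
Column-greedy (each role in turn goes to its best remaining employee) gives 416 pts, worse by 9.

Maximum total: 425 pts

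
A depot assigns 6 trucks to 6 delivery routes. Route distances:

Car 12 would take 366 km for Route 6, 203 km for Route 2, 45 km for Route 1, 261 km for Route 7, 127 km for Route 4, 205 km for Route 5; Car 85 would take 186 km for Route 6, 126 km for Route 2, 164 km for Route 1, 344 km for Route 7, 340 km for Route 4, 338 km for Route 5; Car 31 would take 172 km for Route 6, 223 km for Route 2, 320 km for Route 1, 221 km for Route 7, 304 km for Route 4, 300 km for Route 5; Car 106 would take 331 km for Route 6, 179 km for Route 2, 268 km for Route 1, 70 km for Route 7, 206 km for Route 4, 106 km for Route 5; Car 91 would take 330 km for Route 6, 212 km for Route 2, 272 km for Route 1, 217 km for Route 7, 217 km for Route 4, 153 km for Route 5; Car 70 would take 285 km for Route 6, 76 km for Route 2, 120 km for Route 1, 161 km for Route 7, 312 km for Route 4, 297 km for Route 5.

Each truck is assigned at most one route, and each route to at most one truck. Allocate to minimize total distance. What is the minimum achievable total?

This is a one-to-one assignment (minimum-cost bipartite matching).
Optimal: Car 12→Route 4 (127 km), Car 85→Route 1 (164 km), Car 31→Route 6 (172 km), Car 106→Route 7 (70 km), Car 91→Route 5 (153 km), Car 70→Route 2 (76 km) — total 127+164+172+70+153+76 = 762 km.
Row-greedy (each truck in turn takes its cheapest remaining route) gives 878 km, worse by 116.
Next-best assignment: Car 12→Route 4, Car 85→Route 2, Car 31→Route 6, Car 106→Route 7, Car 91→Route 5, Car 70→Route 1 = 768 km.

Min total: 762 km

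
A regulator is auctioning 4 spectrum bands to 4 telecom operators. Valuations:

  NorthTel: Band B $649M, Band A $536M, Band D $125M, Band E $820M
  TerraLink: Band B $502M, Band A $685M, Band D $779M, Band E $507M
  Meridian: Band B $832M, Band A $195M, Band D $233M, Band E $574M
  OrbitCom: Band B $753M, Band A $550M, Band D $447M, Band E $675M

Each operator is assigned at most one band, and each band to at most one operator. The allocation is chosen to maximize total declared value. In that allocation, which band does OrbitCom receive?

This is a one-to-one assignment (maximum-weight bipartite matching).
Optimal: NorthTel→Band E ($820M), TerraLink→Band D ($779M), Meridian→Band B ($832M), OrbitCom→Band A ($550M) — total 820+779+832+550 = $2981M.
Column-greedy (each band in turn goes to its best remaining operator) gives $2784M, worse by 197.
Next-best assignment: NorthTel→Band A, TerraLink→Band D, Meridian→Band B, OrbitCom→Band E = $2822M.
OrbitCom's own top band is Band B ($753M), but forcing OrbitCom→Band B and reassigning the rest optimally gives only $2642M — worse by 339.

OrbitCom receives Band A.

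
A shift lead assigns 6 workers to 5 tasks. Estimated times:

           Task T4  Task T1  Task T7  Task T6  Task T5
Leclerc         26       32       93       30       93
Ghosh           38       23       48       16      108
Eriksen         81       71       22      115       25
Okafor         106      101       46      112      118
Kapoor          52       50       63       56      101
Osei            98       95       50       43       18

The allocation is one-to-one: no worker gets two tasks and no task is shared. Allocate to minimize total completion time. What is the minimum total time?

Optimal: Leclerc→Task T4 (26 min), Kapoor→Task T1 (50 min), Eriksen→Task T7 (22 min), Ghosh→Task T6 (16 min), Osei→Task T5 (18 min) — total 26+50+22+16+18 = 132 min.
Row-greedy (each worker in turn takes its cheapest remaining task) gives 266 min, worse by 134.
Next-best assignment: Kapoor→Task T4, Leclerc→Task T1, Eriksen→Task T7, Ghosh→Task T6, Osei→Task T5 = 140 min.

Minimum total: 132 min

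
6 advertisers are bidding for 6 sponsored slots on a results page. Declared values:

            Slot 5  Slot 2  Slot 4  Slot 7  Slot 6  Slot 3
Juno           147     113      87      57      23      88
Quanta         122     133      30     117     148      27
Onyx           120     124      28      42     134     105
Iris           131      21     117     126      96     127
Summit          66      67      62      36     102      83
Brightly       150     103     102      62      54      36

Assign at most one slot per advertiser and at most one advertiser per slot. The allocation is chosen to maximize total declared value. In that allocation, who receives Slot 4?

Optimal: Juno→Slot 5 ($147), Quanta→Slot 6 ($148), Onyx→Slot 2 ($124), Iris→Slot 7 ($126), Summit→Slot 3 ($83), Brightly→Slot 4 ($102) — total 147+148+124+126+83+102 = $730.
Next-best assignment: Juno→Slot 5, Quanta→Slot 2, Onyx→Slot 6, Iris→Slot 7, Summit→Slot 3, Brightly→Slot 4 = $725.
Brightly's own top slot is Slot 5 ($150), but forcing Brightly→Slot 5 and reassigning the rest optimally gives only $718 — worse by 12.

Brightly receives Slot 4.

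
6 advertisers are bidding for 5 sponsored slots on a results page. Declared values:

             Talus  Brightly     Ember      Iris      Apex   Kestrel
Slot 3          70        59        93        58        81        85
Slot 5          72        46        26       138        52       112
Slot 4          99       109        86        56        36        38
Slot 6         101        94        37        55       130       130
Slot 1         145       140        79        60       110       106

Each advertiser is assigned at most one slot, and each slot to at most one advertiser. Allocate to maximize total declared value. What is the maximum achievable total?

Optimal: Ember→Slot 3 ($93), Iris→Slot 5 ($138), Brightly→Slot 4 ($109), Apex→Slot 6 ($130), Talus→Slot 1 ($145) — total 93+138+109+130+145 = $615.

Maximum total: $615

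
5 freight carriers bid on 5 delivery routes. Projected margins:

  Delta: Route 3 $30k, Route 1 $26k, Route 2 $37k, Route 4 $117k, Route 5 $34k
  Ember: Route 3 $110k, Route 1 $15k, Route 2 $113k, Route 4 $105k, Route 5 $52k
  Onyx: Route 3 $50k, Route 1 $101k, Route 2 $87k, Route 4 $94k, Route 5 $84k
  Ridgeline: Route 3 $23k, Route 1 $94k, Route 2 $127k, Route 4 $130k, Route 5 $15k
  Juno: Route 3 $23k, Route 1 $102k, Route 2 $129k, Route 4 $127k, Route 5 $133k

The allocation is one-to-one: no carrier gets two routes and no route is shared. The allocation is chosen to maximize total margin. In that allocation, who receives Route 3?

Optimal: Delta→Route 4 ($117k), Ember→Route 3 ($110k), Onyx→Route 1 ($101k), Ridgeline→Route 2 ($127k), Juno→Route 5 ($133k) — total 117+110+101+127+133 = $588k.
Column-greedy (each route in turn goes to its best remaining carrier) gives $540k, worse by 48.
Next-best assignment: Delta→Route 4, Ember→Route 3, Onyx→Route 2, Ridgeline→Route 1, Juno→Route 5 = $541k.
No other one-to-one assignment exceeds $588k.
Ember's own top route is Route 2 ($113k), but forcing Ember→Route 2 and reassigning the rest optimally gives only $507k — worse by 81.

Ember receives Route 3.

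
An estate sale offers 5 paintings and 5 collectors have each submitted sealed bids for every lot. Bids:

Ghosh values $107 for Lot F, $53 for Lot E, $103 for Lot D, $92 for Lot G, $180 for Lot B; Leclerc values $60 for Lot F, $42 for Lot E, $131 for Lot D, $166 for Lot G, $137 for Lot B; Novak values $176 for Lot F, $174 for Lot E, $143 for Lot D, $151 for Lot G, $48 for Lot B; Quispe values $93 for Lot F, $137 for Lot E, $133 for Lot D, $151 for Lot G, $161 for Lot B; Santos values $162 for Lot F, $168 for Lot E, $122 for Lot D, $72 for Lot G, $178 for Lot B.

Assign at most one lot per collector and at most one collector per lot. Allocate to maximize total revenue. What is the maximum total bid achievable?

Optimal: Ghosh→Lot B ($180), Leclerc→Lot G ($166), Novak→Lot F ($176), Quispe→Lot D ($133), Santos→Lot E ($168) — total 180+166+176+133+168 = $823.
Row-greedy (each collector in turn takes its best remaining lot) gives $781, worse by 42.
Next-best assignment: Ghosh→Lot B, Leclerc→Lot G, Novak→Lot E, Quispe→Lot D, Santos→Lot F = $815.

Max total: $823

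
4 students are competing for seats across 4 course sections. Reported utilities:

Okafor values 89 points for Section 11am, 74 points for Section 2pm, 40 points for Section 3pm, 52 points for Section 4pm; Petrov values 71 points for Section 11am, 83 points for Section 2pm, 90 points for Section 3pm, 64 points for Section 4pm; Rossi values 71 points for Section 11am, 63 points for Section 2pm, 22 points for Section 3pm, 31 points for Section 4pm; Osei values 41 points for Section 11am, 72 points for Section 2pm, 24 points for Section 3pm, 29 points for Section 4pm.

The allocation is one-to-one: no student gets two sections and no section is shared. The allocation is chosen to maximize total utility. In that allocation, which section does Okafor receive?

This is a one-to-one assignment (maximum-weight bipartite matching).
Optimal: Okafor→Section 4pm (52 points), Petrov→Section 3pm (90 points), Rossi→Section 11am (71 points), Osei→Section 2pm (72 points) — total 52+90+71+72 = 285 points.
Max-entry greedy (repeatedly take the single best remaining cell) gives 282 points, worse by 3.
Okafor's own top section is Section 11am (89 points), but forcing Okafor→Section 11am and reassigning the rest optimally gives only 282 points — worse by 3.

Okafor receives Section 4pm.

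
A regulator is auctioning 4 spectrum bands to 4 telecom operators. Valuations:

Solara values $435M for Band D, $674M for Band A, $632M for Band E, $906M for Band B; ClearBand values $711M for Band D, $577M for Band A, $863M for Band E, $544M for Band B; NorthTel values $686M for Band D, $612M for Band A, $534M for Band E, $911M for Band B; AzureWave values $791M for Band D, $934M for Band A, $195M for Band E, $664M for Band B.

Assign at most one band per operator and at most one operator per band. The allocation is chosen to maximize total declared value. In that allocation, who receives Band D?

This is a one-to-one assignment (maximum-weight bipartite matching).
Optimal: Solara→Band B ($906M), ClearBand→Band E ($863M), NorthTel→Band D ($686M), AzureWave→Band A ($934M) — total 906+863+686+934 = $3389M.
Column-greedy (each band in turn goes to its best remaining operator) gives $3239M, worse by 150.
Next-best assignment: Solara→Band A, ClearBand→Band E, NorthTel→Band B, AzureWave→Band D = $3239M.
NorthTel's own top band is Band B ($911M), but forcing NorthTel→Band B and reassigning the rest optimally gives only $3239M — worse by 150.

NorthTel receives Band D.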